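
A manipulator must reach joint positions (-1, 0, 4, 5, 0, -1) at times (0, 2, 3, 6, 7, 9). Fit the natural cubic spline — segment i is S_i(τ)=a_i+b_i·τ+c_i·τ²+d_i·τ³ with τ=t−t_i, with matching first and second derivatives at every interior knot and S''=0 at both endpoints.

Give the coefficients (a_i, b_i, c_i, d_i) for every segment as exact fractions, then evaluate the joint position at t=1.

  seg 0: a=-1 b=-8623/11310 c=0 d=7139/22620
  seg 1: a=0 b=34211/11310 c=7139/3770 d=-5194/5655
  seg 2: a=4 b=45881/11310 c=-3249/3770 d=-11/87
  seg 3: a=5 b=-51211/11310 c=-7539/3770 d=8639/5655
  seg 4: a=0 b=-44611/11310 c=9739/3770 d=-9739/22620
S(1) = -10909/7540

Δ: Δ0=1/2, Δ1=4, Δ2=1/3, Δ3=-5, Δ4=-1/2
row 1: diag=6, rhs=21; c'=1/6, d'=7/2
row 2: denom=8−1·1/6=47/6; d'=(-22−1·7/2)/(47/6)=-153/47
row 3: denom=8−3·18/47=322/47; d'=(-32−3·-153/47)/(322/47)=-1045/322
row 4: denom=6−1·47/322=1885/322; d'=(27−1·-1045/322)/(1885/322)=9739/1885
back: M4=9739/1885
back: M3=-1045/322−47/322·9739/1885=-7539/1885
back: M2=-153/47−18/47·-7539/1885=-3249/1885
back: M1=7/2−1/6·-3249/1885=7139/1885
M: M0=0, M1=7139/1885, M2=-3249/1885, M3=-7539/1885, M4=9739/1885, M5=0
seg 0: a=-1, c=M0/2=0, d=(M1−M0)/(6·2)=7139/22620, b=Δ0−h0·(2M0+M1)/6=-8623/11310
seg 1: a=0, c=M1/2=7139/3770, d=(M2−M1)/(6·1)=-5194/5655, b=Δ1−h1·(2M1+M2)/6=34211/11310
seg 2: a=4, c=M2/2=-3249/3770, d=(M3−M2)/(6·3)=-11/87, b=Δ2−h2·(2M2+M3)/6=45881/11310
seg 3: a=5, c=M3/2=-7539/3770, d=(M4−M3)/(6·1)=8639/5655, b=Δ3−h3·(2M3+M4)/6=-51211/11310
seg 4: a=0, c=M4/2=9739/3770, d=(M5−M4)/(6·2)=-9739/22620, b=Δ4−h4·(2M4+M5)/6=-44611/11310
t_q=1 → seg 0, τ=1; S=-1+-8623/11310·τ+0·τ²+7139/22620·τ³=-10909/7540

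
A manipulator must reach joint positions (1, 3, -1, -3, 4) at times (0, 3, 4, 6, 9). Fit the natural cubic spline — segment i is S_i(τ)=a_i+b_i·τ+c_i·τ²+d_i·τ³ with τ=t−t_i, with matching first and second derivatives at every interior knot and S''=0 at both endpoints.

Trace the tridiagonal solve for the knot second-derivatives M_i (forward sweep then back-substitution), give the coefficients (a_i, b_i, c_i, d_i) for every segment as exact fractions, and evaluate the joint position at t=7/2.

  seg 0: a=1 b=191/73 c=0 d=-427/1971
  seg 1: a=3 b=-236/73 c=-427/219 d=259/219
  seg 2: a=-1 b=-785/219 c=350/219 d=-67/438
  seg 3: a=-3 b=71/73 c=149/219 d=-149/1971
S(7/2) = 1829/1752

Δ: Δ0=2/3, Δ1=-4, Δ2=-1, Δ3=7/3
row 1: diag=8, rhs=-28; c'=1/8, d'=-7/2
row 2: denom=6−1·1/8=47/8; d'=(18−1·-7/2)/(47/8)=172/47
row 3: denom=10−2·16/47=438/47; d'=(20−2·172/47)/(438/47)=298/219
back: M3=298/219
back: M2=172/47−16/47·298/219=700/219
back: M1=-7/2−1/8·700/219=-854/219
M: M0=0, M1=-854/219, M2=700/219, M3=298/219, M4=0
seg 0: a=1, c=M0/2=0, d=(M1−M0)/(6·3)=-427/1971, b=Δ0−h0·(2M0+M1)/6=191/73
seg 1: a=3, c=M1/2=-427/219, d=(M2−M1)/(6·1)=259/219, b=Δ1−h1·(2M1+M2)/6=-236/73
seg 2: a=-1, c=M2/2=350/219, d=(M3−M2)/(6·2)=-67/438, b=Δ2−h2·(2M2+M3)/6=-785/219
seg 3: a=-3, c=M3/2=149/219, d=(M4−M3)/(6·3)=-149/1971, b=Δ3−h3·(2M3+M4)/6=71/73
t_q=7/2 → seg 1, τ=1/2; S=3+-236/73·τ+-427/219·τ²+259/219·τ³=1829/1752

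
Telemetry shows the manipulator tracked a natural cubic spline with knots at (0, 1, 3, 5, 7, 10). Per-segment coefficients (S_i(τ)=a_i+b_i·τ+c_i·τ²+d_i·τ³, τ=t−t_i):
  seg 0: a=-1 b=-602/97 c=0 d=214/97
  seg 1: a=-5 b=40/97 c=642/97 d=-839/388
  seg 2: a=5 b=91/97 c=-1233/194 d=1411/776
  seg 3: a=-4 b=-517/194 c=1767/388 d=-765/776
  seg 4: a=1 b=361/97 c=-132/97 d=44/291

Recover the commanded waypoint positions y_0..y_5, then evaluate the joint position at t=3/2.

y_0=-1 y_1=-5 y_2=5 y_3=-4 y_4=1 y_5=4
S(3/2) = -10583/3104

y_0 = S_0(0) = a_0 = -1
y_1 = S_1(0) = a_1 = -5
y_2 = S_2(0) = a_2 = 5
y_3 = S_3(0) = a_3 = -4
y_4 = S_4(0) = a_4 = 1
y_5 = S_4(3) = 4
t_q=3/2 is in segment 1 (τ=1/2); S_1(τ)=-10583/3104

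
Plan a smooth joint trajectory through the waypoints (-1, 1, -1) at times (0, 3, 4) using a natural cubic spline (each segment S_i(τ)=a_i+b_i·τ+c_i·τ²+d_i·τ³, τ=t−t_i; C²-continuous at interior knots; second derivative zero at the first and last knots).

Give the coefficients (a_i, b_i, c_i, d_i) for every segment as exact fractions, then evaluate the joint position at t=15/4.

  seg 0: a=-1 b=5/3 c=0 d=-1/9
  seg 1: a=1 b=-4/3 c=-1 d=1/3
S(15/4) = -27/64

Δ: Δ0=2/3, Δ1=-2
row 1: diag=8, rhs=-16; c'=1/8, d'=-2
back: M1=-2
M: M0=0, M1=-2, M2=0
seg 0: a=-1, c=M0/2=0, d=(M1−M0)/(6·3)=-1/9, b=Δ0−h0·(2M0+M1)/6=5/3
seg 1: a=1, c=M1/2=-1, d=(M2−M1)/(6·1)=1/3, b=Δ1−h1·(2M1+M2)/6=-4/3
t_q=15/4 → seg 1, τ=3/4; S=1+-4/3·τ+-1·τ²+1/3·τ³=-27/64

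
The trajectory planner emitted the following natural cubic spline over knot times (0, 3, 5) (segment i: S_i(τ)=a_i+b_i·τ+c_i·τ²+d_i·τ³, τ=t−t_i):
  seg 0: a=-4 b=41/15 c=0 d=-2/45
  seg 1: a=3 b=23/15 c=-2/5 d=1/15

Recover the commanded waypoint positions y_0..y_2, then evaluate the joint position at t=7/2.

y_0 = S_0(0) = a_0 = -4
y_1 = S_1(0) = a_1 = 3
y_2 = S_1(2) = 5
t_q=7/2 is in segment 1 (τ=1/2); S_1(τ)=147/40

y_0=-4 y_1=3 y_2=5
S(7/2) = 147/40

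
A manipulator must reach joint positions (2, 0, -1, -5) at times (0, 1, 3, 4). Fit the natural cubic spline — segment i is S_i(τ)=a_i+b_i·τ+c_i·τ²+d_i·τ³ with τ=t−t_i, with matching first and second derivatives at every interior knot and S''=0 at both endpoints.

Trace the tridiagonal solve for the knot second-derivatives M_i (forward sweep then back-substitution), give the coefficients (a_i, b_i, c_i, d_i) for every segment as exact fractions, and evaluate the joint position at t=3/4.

Δ: Δ0=-2, Δ1=-1/2, Δ2=-4
row 1: diag=6, rhs=9; c'=1/3, d'=3/2
row 2: denom=6−2·1/3=16/3; d'=(-21−2·3/2)/(16/3)=-9/2
back: M2=-9/2
back: M1=3/2−1/3·-9/2=3
M: M0=0, M1=3, M2=-9/2, M3=0
seg 0: a=2, c=M0/2=0, d=(M1−M0)/(6·1)=1/2, b=Δ0−h0·(2M0+M1)/6=-5/2
seg 1: a=0, c=M1/2=3/2, d=(M2−M1)/(6·2)=-5/8, b=Δ1−h1·(2M1+M2)/6=-1
seg 2: a=-1, c=M2/2=-9/4, d=(M3−M2)/(6·1)=3/4, b=Δ2−h2·(2M2+M3)/6=-5/2
t_q=3/4 → seg 0, τ=3/4; S=2+-5/2·τ+0·τ²+1/2·τ³=43/128

  seg 0: a=2 b=-5/2 c=0 d=1/2
  seg 1: a=0 b=-1 c=3/2 d=-5/8
  seg 2: a=-1 b=-5/2 c=-9/4 d=3/4
S(3/4) = 43/128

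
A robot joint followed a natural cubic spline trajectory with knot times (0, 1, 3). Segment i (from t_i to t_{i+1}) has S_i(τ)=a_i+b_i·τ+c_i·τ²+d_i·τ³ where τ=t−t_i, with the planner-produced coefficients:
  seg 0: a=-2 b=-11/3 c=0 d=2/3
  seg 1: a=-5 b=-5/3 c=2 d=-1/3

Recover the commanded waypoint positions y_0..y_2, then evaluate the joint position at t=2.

y_0 = S_0(0) = a_0 = -2
y_1 = S_1(0) = a_1 = -5
y_2 = S_1(2) = -3
t_q=2 is in segment 1 (τ=1); S_1(τ)=-5

y_0=-2 y_1=-5 y_2=-3
S(2) = -5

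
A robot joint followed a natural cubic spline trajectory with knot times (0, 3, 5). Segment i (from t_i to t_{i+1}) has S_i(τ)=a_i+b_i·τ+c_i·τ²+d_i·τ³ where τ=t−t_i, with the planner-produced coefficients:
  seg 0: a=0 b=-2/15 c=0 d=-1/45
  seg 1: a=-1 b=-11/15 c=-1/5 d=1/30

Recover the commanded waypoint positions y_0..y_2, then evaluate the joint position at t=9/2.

y_0 = S_0(0) = a_0 = 0
y_1 = S_1(0) = a_1 = -1
y_2 = S_1(2) = -3
t_q=9/2 is in segment 1 (τ=3/2); S_1(τ)=-39/16

y_0=0 y_1=-1 y_2=-3
S(9/2) = -39/16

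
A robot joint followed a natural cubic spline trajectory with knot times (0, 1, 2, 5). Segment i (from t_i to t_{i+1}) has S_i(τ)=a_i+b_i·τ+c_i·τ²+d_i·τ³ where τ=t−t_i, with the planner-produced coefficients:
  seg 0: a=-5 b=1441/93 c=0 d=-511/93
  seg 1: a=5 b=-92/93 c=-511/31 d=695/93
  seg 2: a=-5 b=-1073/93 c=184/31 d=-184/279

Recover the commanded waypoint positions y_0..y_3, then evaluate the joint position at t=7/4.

y_0 = S_0(0) = a_0 = -5
y_1 = S_1(0) = a_1 = 5
y_2 = S_2(0) = a_2 = -5
y_3 = S_2(3) = -4
t_q=7/4 is in segment 1 (τ=3/4); S_1(τ)=-3693/1984

y_0=-5 y_1=5 y_2=-5 y_3=-4
S(7/4) = -3693/1984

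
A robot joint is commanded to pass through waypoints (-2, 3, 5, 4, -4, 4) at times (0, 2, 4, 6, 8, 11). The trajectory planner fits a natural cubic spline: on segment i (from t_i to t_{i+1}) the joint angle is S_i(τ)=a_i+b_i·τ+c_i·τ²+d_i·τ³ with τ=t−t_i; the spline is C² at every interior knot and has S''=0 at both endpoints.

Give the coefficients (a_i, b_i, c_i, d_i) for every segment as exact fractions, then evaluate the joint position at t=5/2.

  seg 0: a=-2 b=2294/795 c=0 d=-613/6360
  seg 1: a=3 b=2749/1590 c=-613/1060 d=17/159
  seg 2: a=5 b=1111/1590 c=67/1060 d=-2107/6360
  seg 3: a=4 b=-2404/795 c=-102/53 d=571/795
  seg 4: a=-4 b=-1672/795 c=632/265 d=-632/2385
S(5/2) = 15829/4240

Δ: Δ0=5/2, Δ1=1, Δ2=-1/2, Δ3=-4, Δ4=8/3
row 1: diag=8, rhs=-9; c'=1/4, d'=-9/8
row 2: denom=8−2·1/4=15/2; d'=(-9−2·-9/8)/(15/2)=-9/10
row 3: denom=8−2·4/15=112/15; d'=(-21−2·-9/10)/(112/15)=-18/7
row 4: denom=10−2·15/56=265/28; d'=(40−2·-18/7)/(265/28)=1264/265
back: M4=1264/265
back: M3=-18/7−15/56·1264/265=-204/53
back: M2=-9/10−4/15·-204/53=67/530
back: M1=-9/8−1/4·67/530=-613/530
M: M0=0, M1=-613/530, M2=67/530, M3=-204/53, M4=1264/265, M5=0
seg 0: a=-2, c=M0/2=0, d=(M1−M0)/(6·2)=-613/6360, b=Δ0−h0·(2M0+M1)/6=2294/795
seg 1: a=3, c=M1/2=-613/1060, d=(M2−M1)/(6·2)=17/159, b=Δ1−h1·(2M1+M2)/6=2749/1590
seg 2: a=5, c=M2/2=67/1060, d=(M3−M2)/(6·2)=-2107/6360, b=Δ2−h2·(2M2+M3)/6=1111/1590
seg 3: a=4, c=M3/2=-102/53, d=(M4−M3)/(6·2)=571/795, b=Δ3−h3·(2M3+M4)/6=-2404/795
seg 4: a=-4, c=M4/2=632/265, d=(M5−M4)/(6·3)=-632/2385, b=Δ4−h4·(2M4+M5)/6=-1672/795
t_q=5/2 → seg 1, τ=1/2; S=3+2749/1590·τ+-613/1060·τ²+17/159·τ³=15829/4240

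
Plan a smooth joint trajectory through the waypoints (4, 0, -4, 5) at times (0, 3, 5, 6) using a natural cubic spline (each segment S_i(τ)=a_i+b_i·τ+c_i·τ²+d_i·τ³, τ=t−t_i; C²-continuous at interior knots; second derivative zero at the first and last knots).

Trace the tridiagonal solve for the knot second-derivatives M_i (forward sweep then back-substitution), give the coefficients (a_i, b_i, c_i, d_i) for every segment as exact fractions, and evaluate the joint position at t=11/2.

  seg 0: a=4 b=5/84 c=0 d=-13/84
  seg 1: a=0 b=-173/42 c=-39/28 d=103/84
  seg 2: a=-4 b=211/42 c=167/28 d=-167/84
S(11/2) = -55/224

Δ: Δ0=-4/3, Δ1=-2, Δ2=9
row 1: diag=10, rhs=-4; c'=1/5, d'=-2/5
row 2: denom=6−2·1/5=28/5; d'=(66−2·-2/5)/(28/5)=167/14
back: M2=167/14
back: M1=-2/5−1/5·167/14=-39/14
M: M0=0, M1=-39/14, M2=167/14, M3=0
seg 0: a=4, c=M0/2=0, d=(M1−M0)/(6·3)=-13/84, b=Δ0−h0·(2M0+M1)/6=5/84
seg 1: a=0, c=M1/2=-39/28, d=(M2−M1)/(6·2)=103/84, b=Δ1−h1·(2M1+M2)/6=-173/42
seg 2: a=-4, c=M2/2=167/28, d=(M3−M2)/(6·1)=-167/84, b=Δ2−h2·(2M2+M3)/6=211/42
t_q=11/2 → seg 2, τ=1/2; S=-4+211/42·τ+167/28·τ²+-167/84·τ³=-55/224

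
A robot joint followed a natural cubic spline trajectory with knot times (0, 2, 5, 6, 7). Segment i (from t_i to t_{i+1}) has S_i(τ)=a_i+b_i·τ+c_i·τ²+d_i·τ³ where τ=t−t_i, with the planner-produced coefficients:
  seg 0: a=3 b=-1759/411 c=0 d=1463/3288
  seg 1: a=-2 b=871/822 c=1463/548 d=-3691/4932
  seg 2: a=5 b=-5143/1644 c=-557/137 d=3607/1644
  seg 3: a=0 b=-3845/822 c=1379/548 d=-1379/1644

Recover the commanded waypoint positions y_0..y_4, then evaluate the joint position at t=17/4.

y_0=3 y_1=-2 y_2=5 y_3=0 y_4=-3
S(17/4) = 188513/35072

y_0 = S_0(0) = a_0 = 3
y_1 = S_1(0) = a_1 = -2
y_2 = S_2(0) = a_2 = 5
y_3 = S_3(0) = a_3 = 0
y_4 = S_3(1) = -3
t_q=17/4 is in segment 1 (τ=9/4); S_1(τ)=188513/35072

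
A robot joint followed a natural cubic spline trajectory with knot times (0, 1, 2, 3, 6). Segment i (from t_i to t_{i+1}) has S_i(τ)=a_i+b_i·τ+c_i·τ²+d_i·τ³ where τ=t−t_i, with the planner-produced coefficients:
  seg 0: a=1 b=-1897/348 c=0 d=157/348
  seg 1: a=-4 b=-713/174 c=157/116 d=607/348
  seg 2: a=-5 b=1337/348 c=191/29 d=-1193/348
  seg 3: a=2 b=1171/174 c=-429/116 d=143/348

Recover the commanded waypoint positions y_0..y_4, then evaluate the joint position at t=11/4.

y_0=1 y_1=-4 y_2=-5 y_3=2 y_4=0
S(11/4) = 1039/7424

y_0 = S_0(0) = a_0 = 1
y_1 = S_1(0) = a_1 = -4
y_2 = S_2(0) = a_2 = -5
y_3 = S_3(0) = a_3 = 2
y_4 = S_3(3) = 0
t_q=11/4 is in segment 2 (τ=3/4); S_2(τ)=1039/7424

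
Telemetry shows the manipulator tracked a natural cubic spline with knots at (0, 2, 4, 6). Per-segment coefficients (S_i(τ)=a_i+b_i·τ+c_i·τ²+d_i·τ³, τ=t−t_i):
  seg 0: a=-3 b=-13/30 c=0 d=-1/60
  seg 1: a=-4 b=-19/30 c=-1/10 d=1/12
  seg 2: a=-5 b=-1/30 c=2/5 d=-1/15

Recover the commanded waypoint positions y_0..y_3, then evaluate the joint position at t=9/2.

y_0=-3 y_1=-4 y_2=-5 y_3=-4
S(9/2) = -197/40

y_0 = S_0(0) = a_0 = -3
y_1 = S_1(0) = a_1 = -4
y_2 = S_2(0) = a_2 = -5
y_3 = S_2(2) = -4
t_q=9/2 is in segment 2 (τ=1/2); S_2(τ)=-197/40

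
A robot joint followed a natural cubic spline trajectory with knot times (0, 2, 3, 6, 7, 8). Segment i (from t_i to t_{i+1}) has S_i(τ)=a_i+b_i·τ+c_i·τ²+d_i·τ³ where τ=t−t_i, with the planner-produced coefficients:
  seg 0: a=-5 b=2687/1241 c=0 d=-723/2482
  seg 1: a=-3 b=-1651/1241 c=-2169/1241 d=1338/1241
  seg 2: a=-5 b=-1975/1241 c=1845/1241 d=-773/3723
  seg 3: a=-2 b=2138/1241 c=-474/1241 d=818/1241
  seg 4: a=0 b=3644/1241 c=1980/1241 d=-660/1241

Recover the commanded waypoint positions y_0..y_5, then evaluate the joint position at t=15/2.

y_0=-5 y_1=-3 y_2=-5 y_3=-2 y_4=0 y_5=4
S(15/2) = 4469/2482

y_0 = S_0(0) = a_0 = -5
y_1 = S_1(0) = a_1 = -3
y_2 = S_2(0) = a_2 = -5
y_3 = S_3(0) = a_3 = -2
y_4 = S_4(0) = a_4 = 0
y_5 = S_4(1) = 4
t_q=15/2 is in segment 4 (τ=1/2); S_4(τ)=4469/2482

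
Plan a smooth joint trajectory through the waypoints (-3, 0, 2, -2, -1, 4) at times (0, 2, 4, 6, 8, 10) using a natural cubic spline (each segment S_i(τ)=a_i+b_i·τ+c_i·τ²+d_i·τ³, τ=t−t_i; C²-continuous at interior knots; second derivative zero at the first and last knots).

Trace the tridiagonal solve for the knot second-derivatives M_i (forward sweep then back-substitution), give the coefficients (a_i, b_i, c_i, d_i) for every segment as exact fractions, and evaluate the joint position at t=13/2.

  seg 0: a=-3 b=577/418 c=0 d=25/836
  seg 1: a=0 b=727/418 c=75/418 d=-459/1672
  seg 2: a=2 b=-175/209 c=-1227/836 d=39/88
  seg 3: a=-2 b=-581/418 c=249/209 d=-103/836
  seg 4: a=-1 b=793/418 c=189/418 d=-63/836
S(13/2) = -16135/6688

Δ: Δ0=3/2, Δ1=1, Δ2=-2, Δ3=1/2, Δ4=5/2
row 1: diag=8, rhs=-3; c'=1/4, d'=-3/8
row 2: denom=8−2·1/4=15/2; d'=(-18−2·-3/8)/(15/2)=-23/10
row 3: denom=8−2·4/15=112/15; d'=(15−2·-23/10)/(112/15)=21/8
row 4: denom=8−2·15/56=209/28; d'=(12−2·21/8)/(209/28)=189/209
back: M4=189/209
back: M3=21/8−15/56·189/209=498/209
back: M2=-23/10−4/15·498/209=-1227/418
back: M1=-3/8−1/4·-1227/418=75/209
M: M0=0, M1=75/209, M2=-1227/418, M3=498/209, M4=189/209, M5=0
seg 0: a=-3, c=M0/2=0, d=(M1−M0)/(6·2)=25/836, b=Δ0−h0·(2M0+M1)/6=577/418
seg 1: a=0, c=M1/2=75/418, d=(M2−M1)/(6·2)=-459/1672, b=Δ1−h1·(2M1+M2)/6=727/418
seg 2: a=2, c=M2/2=-1227/836, d=(M3−M2)/(6·2)=39/88, b=Δ2−h2·(2M2+M3)/6=-175/209
seg 3: a=-2, c=M3/2=249/209, d=(M4−M3)/(6·2)=-103/836, b=Δ3−h3·(2M3+M4)/6=-581/418
seg 4: a=-1, c=M4/2=189/418, d=(M5−M4)/(6·2)=-63/836, b=Δ4−h4·(2M4+M5)/6=793/418
t_q=13/2 → seg 3, τ=1/2; S=-2+-581/418·τ+249/209·τ²+-103/836·τ³=-16135/6688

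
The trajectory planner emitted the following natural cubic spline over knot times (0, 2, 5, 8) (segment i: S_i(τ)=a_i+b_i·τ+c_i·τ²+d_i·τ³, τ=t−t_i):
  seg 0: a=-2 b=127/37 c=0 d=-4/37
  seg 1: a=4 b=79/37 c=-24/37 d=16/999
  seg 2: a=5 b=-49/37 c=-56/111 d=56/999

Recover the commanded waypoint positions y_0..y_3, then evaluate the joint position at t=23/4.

y_0=-2 y_1=4 y_2=5 y_3=-2
S(23/4) = 1109/296

y_0 = S_0(0) = a_0 = -2
y_1 = S_1(0) = a_1 = 4
y_2 = S_2(0) = a_2 = 5
y_3 = S_2(3) = -2
t_q=23/4 is in segment 2 (τ=3/4); S_2(τ)=1109/296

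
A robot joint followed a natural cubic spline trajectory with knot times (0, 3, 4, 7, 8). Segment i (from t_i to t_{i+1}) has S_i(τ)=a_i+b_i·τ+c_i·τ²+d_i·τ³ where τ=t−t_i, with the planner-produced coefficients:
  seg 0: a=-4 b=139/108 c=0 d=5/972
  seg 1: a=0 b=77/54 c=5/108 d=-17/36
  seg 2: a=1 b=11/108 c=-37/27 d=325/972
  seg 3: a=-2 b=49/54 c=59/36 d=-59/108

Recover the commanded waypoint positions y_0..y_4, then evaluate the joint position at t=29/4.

y_0 = S_0(0) = a_0 = -4
y_1 = S_1(0) = a_1 = 0
y_2 = S_2(0) = a_2 = 1
y_3 = S_3(0) = a_3 = -2
y_4 = S_3(1) = 0
t_q=29/4 is in segment 3 (τ=1/4); S_3(τ)=-3869/2304

y_0=-4 y_1=0 y_2=1 y_3=-2 y_4=0
S(29/4) = -3869/2304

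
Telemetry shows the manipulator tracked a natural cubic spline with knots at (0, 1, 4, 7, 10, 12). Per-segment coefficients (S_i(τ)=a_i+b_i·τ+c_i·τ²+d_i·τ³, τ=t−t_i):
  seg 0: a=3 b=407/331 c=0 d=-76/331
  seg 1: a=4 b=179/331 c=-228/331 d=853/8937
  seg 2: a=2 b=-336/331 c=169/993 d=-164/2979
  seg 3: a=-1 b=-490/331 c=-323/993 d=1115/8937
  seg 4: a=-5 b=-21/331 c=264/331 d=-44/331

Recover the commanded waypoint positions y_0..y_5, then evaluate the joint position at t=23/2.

y_0 = S_0(0) = a_0 = 3
y_1 = S_1(0) = a_1 = 4
y_2 = S_2(0) = a_2 = 2
y_3 = S_3(0) = a_3 = -1
y_4 = S_4(0) = a_4 = -5
y_5 = S_4(2) = -3
t_q=23/2 is in segment 4 (τ=3/2); S_4(τ)=-1241/331

y_0=3 y_1=4 y_2=2 y_3=-1 y_4=-5 y_5=-3
S(23/2) = -1241/331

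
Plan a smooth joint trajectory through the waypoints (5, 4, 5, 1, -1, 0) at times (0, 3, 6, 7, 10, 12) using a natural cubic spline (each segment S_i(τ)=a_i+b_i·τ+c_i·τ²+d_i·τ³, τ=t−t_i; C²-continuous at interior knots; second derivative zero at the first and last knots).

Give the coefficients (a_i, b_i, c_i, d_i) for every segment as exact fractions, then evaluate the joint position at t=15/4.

Δ: Δ0=-1/3, Δ1=1/3, Δ2=-4, Δ3=-2/3, Δ4=1/2
row 1: diag=12, rhs=4; c'=1/4, d'=1/3
row 2: denom=8−3·1/4=29/4; d'=(-26−3·1/3)/(29/4)=-108/29
row 3: denom=8−1·4/29=228/29; d'=(20−1·-108/29)/(228/29)=172/57
row 4: denom=10−3·29/76=673/76; d'=(7−3·172/57)/(673/76)=-156/673
back: M4=-156/673
back: M3=172/57−29/76·-156/673=6271/2019
back: M2=-108/29−4/29·6271/2019=-8384/2019
back: M1=1/3−1/4·-8384/2019=923/673
M: M0=0, M1=923/673, M2=-8384/2019, M3=6271/2019, M4=-156/673, M5=0
seg 0: a=5, c=M0/2=0, d=(M1−M0)/(6·3)=923/12114, b=Δ0−h0·(2M0+M1)/6=-4115/4038
seg 1: a=4, c=M1/2=923/1346, d=(M2−M1)/(6·3)=-11153/36342, b=Δ1−h1·(2M1+M2)/6=2096/2019
seg 2: a=5, c=M2/2=-4192/2019, d=(M3−M2)/(6·1)=4885/4038, b=Δ2−h2·(2M2+M3)/6=-12653/4038
seg 3: a=1, c=M3/2=6271/4038, d=(M4−M3)/(6·3)=-6739/36342, b=Δ3−h3·(2M3+M4)/6=-2461/673
seg 4: a=-1, c=M4/2=-78/673, d=(M5−M4)/(6·2)=13/673, b=Δ4−h4·(2M4+M5)/6=881/1346
t_q=15/4 → seg 1, τ=3/4; S=4+2096/2019·τ+923/1346·τ²+-11153/36342·τ³=433723/86144

  seg 0: a=5 b=-4115/4038 c=0 d=923/12114
  seg 1: a=4 b=2096/2019 c=923/1346 d=-11153/36342
  seg 2: a=5 b=-12653/4038 c=-4192/2019 d=4885/4038
  seg 3: a=1 b=-2461/673 c=6271/4038 d=-6739/36342
  seg 4: a=-1 b=881/1346 c=-78/673 d=13/673
S(15/4) = 433723/86144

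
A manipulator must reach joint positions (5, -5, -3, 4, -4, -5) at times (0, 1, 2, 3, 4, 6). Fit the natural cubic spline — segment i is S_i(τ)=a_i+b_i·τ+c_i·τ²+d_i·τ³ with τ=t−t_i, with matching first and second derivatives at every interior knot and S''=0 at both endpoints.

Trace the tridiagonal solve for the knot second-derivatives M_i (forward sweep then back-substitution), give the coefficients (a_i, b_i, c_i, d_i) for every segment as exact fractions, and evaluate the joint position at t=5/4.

Δ: Δ0=-10, Δ1=2, Δ2=7, Δ3=-8, Δ4=-1/2
row 1: diag=4, rhs=72; c'=1/4, d'=18
row 2: denom=4−1·1/4=15/4; d'=(30−1·18)/(15/4)=16/5
row 3: denom=4−1·4/15=56/15; d'=(-90−1·16/5)/(56/15)=-699/28
row 4: denom=6−1·15/56=321/56; d'=(45−1·-699/28)/(321/56)=1306/107
back: M4=1306/107
back: M3=-699/28−15/56·1306/107=-3021/107
back: M2=16/5−4/15·-3021/107=1148/107
back: M1=18−1/4·1148/107=1639/107
M: M0=0, M1=1639/107, M2=1148/107, M3=-3021/107, M4=1306/107, M5=0
seg 0: a=5, c=M0/2=0, d=(M1−M0)/(6·1)=1639/642, b=Δ0−h0·(2M0+M1)/6=-8059/642
seg 1: a=-5, c=M1/2=1639/214, d=(M2−M1)/(6·1)=-491/642, b=Δ1−h1·(2M1+M2)/6=-1571/321
seg 2: a=-3, c=M2/2=574/107, d=(M3−M2)/(6·1)=-4169/642, b=Δ2−h2·(2M2+M3)/6=5219/642
seg 3: a=4, c=M3/2=-3021/214, d=(M4−M3)/(6·1)=4327/642, b=Δ3−h3·(2M3+M4)/6=-200/321
seg 4: a=-4, c=M4/2=653/107, d=(M5−M4)/(6·2)=-653/642, b=Δ4−h4·(2M4+M5)/6=-5545/642
t_q=5/4 → seg 1, τ=1/4; S=-5+-1571/321·τ+1639/214·τ²+-491/642·τ³=-78845/13696

  seg 0: a=5 b=-8059/642 c=0 d=1639/642
  seg 1: a=-5 b=-1571/321 c=1639/214 d=-491/642
  seg 2: a=-3 b=5219/642 c=574/107 d=-4169/642
  seg 3: a=4 b=-200/321 c=-3021/214 d=4327/642
  seg 4: a=-4 b=-5545/642 c=653/107 d=-653/642
S(5/4) = -78845/13696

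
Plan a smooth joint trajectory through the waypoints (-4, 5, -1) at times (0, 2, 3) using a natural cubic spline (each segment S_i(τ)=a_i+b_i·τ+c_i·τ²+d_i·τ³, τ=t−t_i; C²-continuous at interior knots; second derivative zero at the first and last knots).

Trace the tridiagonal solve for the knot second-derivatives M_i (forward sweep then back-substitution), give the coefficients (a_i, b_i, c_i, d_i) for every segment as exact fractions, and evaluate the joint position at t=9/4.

  seg 0: a=-4 b=8 c=0 d=-7/8
  seg 1: a=5 b=-5/2 c=-21/4 d=7/4
S(9/4) = 1043/256

Δ: Δ0=9/2, Δ1=-6
row 1: diag=6, rhs=-63; c'=1/6, d'=-21/2
back: M1=-21/2
M: M0=0, M1=-21/2, M2=0
seg 0: a=-4, c=M0/2=0, d=(M1−M0)/(6·2)=-7/8, b=Δ0−h0·(2M0+M1)/6=8
seg 1: a=5, c=M1/2=-21/4, d=(M2−M1)/(6·1)=7/4, b=Δ1−h1·(2M1+M2)/6=-5/2
t_q=9/4 → seg 1, τ=1/4; S=5+-5/2·τ+-21/4·τ²+7/4·τ³=1043/256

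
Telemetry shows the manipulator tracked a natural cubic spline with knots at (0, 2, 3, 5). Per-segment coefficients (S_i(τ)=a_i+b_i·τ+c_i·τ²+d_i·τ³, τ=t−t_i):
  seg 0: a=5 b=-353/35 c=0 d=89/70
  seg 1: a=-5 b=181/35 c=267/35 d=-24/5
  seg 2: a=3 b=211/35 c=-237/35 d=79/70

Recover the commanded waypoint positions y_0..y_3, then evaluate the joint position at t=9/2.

y_0=5 y_1=-5 y_2=3 y_3=-3
S(9/2) = 69/112

y_0 = S_0(0) = a_0 = 5
y_1 = S_1(0) = a_1 = -5
y_2 = S_2(0) = a_2 = 3
y_3 = S_2(2) = -3
t_q=9/2 is in segment 2 (τ=3/2); S_2(τ)=69/112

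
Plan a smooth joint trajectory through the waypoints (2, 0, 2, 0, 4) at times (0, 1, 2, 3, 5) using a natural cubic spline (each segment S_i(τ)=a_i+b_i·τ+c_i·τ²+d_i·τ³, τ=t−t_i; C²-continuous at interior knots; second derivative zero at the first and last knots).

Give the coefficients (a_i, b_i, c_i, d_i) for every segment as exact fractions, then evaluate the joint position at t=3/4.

Δ: Δ0=-2, Δ1=2, Δ2=-2, Δ3=2
row 1: diag=4, rhs=24; c'=1/4, d'=6
row 2: denom=4−1·1/4=15/4; d'=(-24−1·6)/(15/4)=-8
row 3: denom=6−1·4/15=86/15; d'=(24−1·-8)/(86/15)=240/43
back: M3=240/43
back: M2=-8−4/15·240/43=-408/43
back: M1=6−1/4·-408/43=360/43
M: M0=0, M1=360/43, M2=-408/43, M3=240/43, M4=0
seg 0: a=2, c=M0/2=0, d=(M1−M0)/(6·1)=60/43, b=Δ0−h0·(2M0+M1)/6=-146/43
seg 1: a=0, c=M1/2=180/43, d=(M2−M1)/(6·1)=-128/43, b=Δ1−h1·(2M1+M2)/6=34/43
seg 2: a=2, c=M2/2=-204/43, d=(M3−M2)/(6·1)=108/43, b=Δ2−h2·(2M2+M3)/6=10/43
seg 3: a=0, c=M3/2=120/43, d=(M4−M3)/(6·2)=-20/43, b=Δ3−h3·(2M3+M4)/6=-74/43
t_q=3/4 → seg 0, τ=3/4; S=2+-146/43·τ+0·τ²+60/43·τ³=29/688

  seg 0: a=2 b=-146/43 c=0 d=60/43
  seg 1: a=0 b=34/43 c=180/43 d=-128/43
  seg 2: a=2 b=10/43 c=-204/43 d=108/43
  seg 3: a=0 b=-74/43 c=120/43 d=-20/43
S(3/4) = 29/688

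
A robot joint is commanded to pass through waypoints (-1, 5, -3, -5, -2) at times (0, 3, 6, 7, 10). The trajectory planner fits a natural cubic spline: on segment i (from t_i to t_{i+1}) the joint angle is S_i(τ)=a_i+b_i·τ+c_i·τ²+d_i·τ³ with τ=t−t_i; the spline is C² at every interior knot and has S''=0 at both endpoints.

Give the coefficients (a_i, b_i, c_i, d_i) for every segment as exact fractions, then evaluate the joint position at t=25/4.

Δ: Δ0=2, Δ1=-8/3, Δ2=-2, Δ3=1
row 1: diag=12, rhs=-28; c'=1/4, d'=-7/3
row 2: denom=8−3·1/4=29/4; d'=(4−3·-7/3)/(29/4)=44/29
row 3: denom=8−1·4/29=228/29; d'=(18−1·44/29)/(228/29)=239/114
back: M3=239/114
back: M2=44/29−4/29·239/114=70/57
back: M1=-7/3−1/4·70/57=-301/114
M: M0=0, M1=-301/114, M2=70/57, M3=239/114, M4=0
seg 0: a=-1, c=M0/2=0, d=(M1−M0)/(6·3)=-301/2052, b=Δ0−h0·(2M0+M1)/6=757/228
seg 1: a=5, c=M1/2=-301/228, d=(M2−M1)/(6·3)=49/228, b=Δ1−h1·(2M1+M2)/6=-73/114
seg 2: a=-3, c=M2/2=35/57, d=(M3−M2)/(6·1)=11/76, b=Δ2−h2·(2M2+M3)/6=-629/228
seg 3: a=-5, c=M3/2=239/228, d=(M4−M3)/(6·3)=-239/2052, b=Δ3−h3·(2M3+M4)/6=-125/114
t_q=25/4 → seg 2, τ=1/4; S=-3+-629/228·τ+35/57·τ²+11/76·τ³=-17749/4864

  seg 0: a=-1 b=757/228 c=0 d=-301/2052
  seg 1: a=5 b=-73/114 c=-301/228 d=49/228
  seg 2: a=-3 b=-629/228 c=35/57 d=11/76
  seg 3: a=-5 b=-125/114 c=239/228 d=-239/2052
S(25/4) = -17749/4864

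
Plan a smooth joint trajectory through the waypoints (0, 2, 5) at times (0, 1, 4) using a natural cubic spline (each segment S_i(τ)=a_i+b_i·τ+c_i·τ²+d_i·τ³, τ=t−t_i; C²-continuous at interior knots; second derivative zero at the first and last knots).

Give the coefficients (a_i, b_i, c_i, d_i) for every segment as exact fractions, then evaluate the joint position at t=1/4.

Δ: Δ0=2, Δ1=1
row 1: diag=8, rhs=-6; c'=3/8, d'=-3/4
back: M1=-3/4
M: M0=0, M1=-3/4, M2=0
seg 0: a=0, c=M0/2=0, d=(M1−M0)/(6·1)=-1/8, b=Δ0−h0·(2M0+M1)/6=17/8
seg 1: a=2, c=M1/2=-3/8, d=(M2−M1)/(6·3)=1/24, b=Δ1−h1·(2M1+M2)/6=7/4
t_q=1/4 → seg 0, τ=1/4; S=0+17/8·τ+0·τ²+-1/8·τ³=271/512

  seg 0: a=0 b=17/8 c=0 d=-1/8
  seg 1: a=2 b=7/4 c=-3/8 d=1/24
S(1/4) = 271/512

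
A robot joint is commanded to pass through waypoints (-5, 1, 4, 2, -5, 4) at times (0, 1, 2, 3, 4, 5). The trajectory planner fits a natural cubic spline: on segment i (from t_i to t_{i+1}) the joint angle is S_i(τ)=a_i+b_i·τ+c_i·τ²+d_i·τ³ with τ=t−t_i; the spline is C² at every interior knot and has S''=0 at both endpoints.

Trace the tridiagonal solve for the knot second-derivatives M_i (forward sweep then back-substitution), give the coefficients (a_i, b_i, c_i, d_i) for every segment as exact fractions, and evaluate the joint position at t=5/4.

Δ: Δ0=6, Δ1=3, Δ2=-2, Δ3=-7, Δ4=9
row 1: diag=4, rhs=-18; c'=1/4, d'=-9/2
row 2: denom=4−1·1/4=15/4; d'=(-30−1·-9/2)/(15/4)=-34/5
row 3: denom=4−1·4/15=56/15; d'=(-30−1·-34/5)/(56/15)=-87/14
row 4: denom=4−1·15/56=209/56; d'=(96−1·-87/14)/(209/56)=5724/209
back: M4=5724/209
back: M3=-87/14−15/56·5724/209=-2832/209
back: M2=-34/5−4/15·-2832/209=-666/209
back: M1=-9/2−1/4·-666/209=-774/209
M: M0=0, M1=-774/209, M2=-666/209, M3=-2832/209, M4=5724/209, M5=0
seg 0: a=-5, c=M0/2=0, d=(M1−M0)/(6·1)=-129/209, b=Δ0−h0·(2M0+M1)/6=1383/209
seg 1: a=1, c=M1/2=-387/209, d=(M2−M1)/(6·1)=18/209, b=Δ1−h1·(2M1+M2)/6=996/209
seg 2: a=4, c=M2/2=-333/209, d=(M3−M2)/(6·1)=-19/11, b=Δ2−h2·(2M2+M3)/6=276/209
seg 3: a=2, c=M3/2=-1416/209, d=(M4−M3)/(6·1)=1426/209, b=Δ3−h3·(2M3+M4)/6=-1473/209
seg 4: a=-5, c=M4/2=2862/209, d=(M5−M4)/(6·1)=-954/209, b=Δ4−h4·(2M4+M5)/6=-27/209
t_q=5/4 → seg 1, τ=1/4; S=1+996/209·τ+-387/209·τ²+18/209·τ³=13891/6688

  seg 0: a=-5 b=1383/209 c=0 d=-129/209
  seg 1: a=1 b=996/209 c=-387/209 d=18/209
  seg 2: a=4 b=276/209 c=-333/209 d=-19/11
  seg 3: a=2 b=-1473/209 c=-1416/209 d=1426/209
  seg 4: a=-5 b=-27/209 c=2862/209 d=-954/209
S(5/4) = 13891/6688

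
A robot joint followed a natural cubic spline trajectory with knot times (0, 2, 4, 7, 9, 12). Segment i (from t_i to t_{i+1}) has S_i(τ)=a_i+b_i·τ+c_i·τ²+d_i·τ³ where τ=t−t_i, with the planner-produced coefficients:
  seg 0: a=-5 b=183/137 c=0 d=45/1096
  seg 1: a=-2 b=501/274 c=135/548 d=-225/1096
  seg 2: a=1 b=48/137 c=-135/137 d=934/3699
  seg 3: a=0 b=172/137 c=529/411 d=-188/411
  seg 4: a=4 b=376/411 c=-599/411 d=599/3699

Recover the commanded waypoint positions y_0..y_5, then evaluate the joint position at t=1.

y_0 = S_0(0) = a_0 = -5
y_1 = S_1(0) = a_1 = -2
y_2 = S_2(0) = a_2 = 1
y_3 = S_3(0) = a_3 = 0
y_4 = S_4(0) = a_4 = 4
y_5 = S_4(3) = -2
t_q=1 is in segment 0 (τ=1); S_0(τ)=-3971/1096

y_0=-5 y_1=-2 y_2=1 y_3=0 y_4=4 y_5=-2
S(1) = -3971/1096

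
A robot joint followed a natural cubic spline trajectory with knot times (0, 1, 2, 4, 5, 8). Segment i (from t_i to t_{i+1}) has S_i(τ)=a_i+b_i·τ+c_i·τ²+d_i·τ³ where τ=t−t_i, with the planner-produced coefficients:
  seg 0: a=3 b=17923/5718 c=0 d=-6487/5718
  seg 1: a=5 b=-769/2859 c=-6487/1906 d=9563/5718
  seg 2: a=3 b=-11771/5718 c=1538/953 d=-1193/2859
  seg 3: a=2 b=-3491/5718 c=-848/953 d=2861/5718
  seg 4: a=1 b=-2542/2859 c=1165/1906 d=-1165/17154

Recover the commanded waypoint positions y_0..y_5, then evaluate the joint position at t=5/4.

y_0 = S_0(0) = a_0 = 3
y_1 = S_1(0) = a_1 = 5
y_2 = S_2(0) = a_2 = 3
y_3 = S_3(0) = a_3 = 2
y_4 = S_4(0) = a_4 = 1
y_5 = S_4(3) = 2
t_q=5/4 is in segment 1 (τ=1/4); S_1(τ)=578957/121984

y_0=3 y_1=5 y_2=3 y_3=2 y_4=1 y_5=2
S(5/4) = 578957/121984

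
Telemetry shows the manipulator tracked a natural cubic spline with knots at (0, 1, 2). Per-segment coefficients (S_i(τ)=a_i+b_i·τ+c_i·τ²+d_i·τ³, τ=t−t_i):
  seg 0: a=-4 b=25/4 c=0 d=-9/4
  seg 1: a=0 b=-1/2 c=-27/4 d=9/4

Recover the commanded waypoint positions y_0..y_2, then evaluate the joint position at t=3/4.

y_0=-4 y_1=0 y_2=-5
S(3/4) = -67/256

y_0 = S_0(0) = a_0 = -4
y_1 = S_1(0) = a_1 = 0
y_2 = S_1(1) = -5
t_q=3/4 is in segment 0 (τ=3/4); S_0(τ)=-67/256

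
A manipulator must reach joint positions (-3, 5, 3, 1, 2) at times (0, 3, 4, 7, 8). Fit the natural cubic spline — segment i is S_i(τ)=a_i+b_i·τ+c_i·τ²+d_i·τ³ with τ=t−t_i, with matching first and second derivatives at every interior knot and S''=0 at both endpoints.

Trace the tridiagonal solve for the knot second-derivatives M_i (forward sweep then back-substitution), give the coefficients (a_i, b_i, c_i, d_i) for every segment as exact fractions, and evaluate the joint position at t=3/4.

  seg 0: a=-3 b=1939/432 c=0 d=-787/3888
  seg 1: a=5 b=-211/216 c=-787/432 d=115/144
  seg 2: a=3 b=-961/432 c=31/54 d=-71/3888
  seg 3: a=1 b=157/216 c=59/144 d=-59/432
S(3/4) = 863/3072

Δ: Δ0=8/3, Δ1=-2, Δ2=-2/3, Δ3=1
row 1: diag=8, rhs=-28; c'=1/8, d'=-7/2
row 2: denom=8−1·1/8=63/8; d'=(8−1·-7/2)/(63/8)=92/63
row 3: denom=8−3·8/21=48/7; d'=(10−3·92/63)/(48/7)=59/72
back: M3=59/72
back: M2=92/63−8/21·59/72=31/27
back: M1=-7/2−1/8·31/27=-787/216
M: M0=0, M1=-787/216, M2=31/27, M3=59/72, M4=0
seg 0: a=-3, c=M0/2=0, d=(M1−M0)/(6·3)=-787/3888, b=Δ0−h0·(2M0+M1)/6=1939/432
seg 1: a=5, c=M1/2=-787/432, d=(M2−M1)/(6·1)=115/144, b=Δ1−h1·(2M1+M2)/6=-211/216
seg 2: a=3, c=M2/2=31/54, d=(M3−M2)/(6·3)=-71/3888, b=Δ2−h2·(2M2+M3)/6=-961/432
seg 3: a=1, c=M3/2=59/144, d=(M4−M3)/(6·1)=-59/432, b=Δ3−h3·(2M3+M4)/6=157/216
t_q=3/4 → seg 0, τ=3/4; S=-3+1939/432·τ+0·τ²+-787/3888·τ³=863/3072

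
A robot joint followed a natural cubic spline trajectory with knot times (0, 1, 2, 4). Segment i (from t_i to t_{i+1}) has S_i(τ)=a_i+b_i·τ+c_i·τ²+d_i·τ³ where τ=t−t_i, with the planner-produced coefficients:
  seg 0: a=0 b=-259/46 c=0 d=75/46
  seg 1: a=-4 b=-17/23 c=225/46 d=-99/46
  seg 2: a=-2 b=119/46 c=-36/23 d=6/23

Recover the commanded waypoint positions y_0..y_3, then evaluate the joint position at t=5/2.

y_0 = S_0(0) = a_0 = 0
y_1 = S_1(0) = a_1 = -4
y_2 = S_2(0) = a_2 = -2
y_3 = S_2(2) = -1
t_q=5/2 is in segment 2 (τ=1/2); S_2(τ)=-49/46

y_0=0 y_1=-4 y_2=-2 y_3=-1
S(5/2) = -49/46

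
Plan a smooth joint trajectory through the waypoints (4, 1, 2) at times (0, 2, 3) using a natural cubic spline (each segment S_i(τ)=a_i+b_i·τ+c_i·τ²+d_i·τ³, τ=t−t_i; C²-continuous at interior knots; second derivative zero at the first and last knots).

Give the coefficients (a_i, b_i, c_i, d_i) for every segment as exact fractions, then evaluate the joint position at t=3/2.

Δ: Δ0=-3/2, Δ1=1
row 1: diag=6, rhs=15; c'=1/6, d'=5/2
back: M1=5/2
M: M0=0, M1=5/2, M2=0
seg 0: a=4, c=M0/2=0, d=(M1−M0)/(6·2)=5/24, b=Δ0−h0·(2M0+M1)/6=-7/3
seg 1: a=1, c=M1/2=5/4, d=(M2−M1)/(6·1)=-5/12, b=Δ1−h1·(2M1+M2)/6=1/6
t_q=3/2 → seg 0, τ=3/2; S=4+-7/3·τ+0·τ²+5/24·τ³=77/64

  seg 0: a=4 b=-7/3 c=0 d=5/24
  seg 1: a=1 b=1/6 c=5/4 d=-5/12
S(3/2) = 77/64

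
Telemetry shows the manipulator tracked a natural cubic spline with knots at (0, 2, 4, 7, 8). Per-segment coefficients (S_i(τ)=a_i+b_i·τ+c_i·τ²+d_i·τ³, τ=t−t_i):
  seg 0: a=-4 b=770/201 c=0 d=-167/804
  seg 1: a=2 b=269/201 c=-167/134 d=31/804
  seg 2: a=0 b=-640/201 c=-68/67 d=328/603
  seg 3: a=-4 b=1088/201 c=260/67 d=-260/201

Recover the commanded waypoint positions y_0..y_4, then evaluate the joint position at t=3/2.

y_0 = S_0(0) = a_0 = -4
y_1 = S_1(0) = a_1 = 2
y_2 = S_2(0) = a_2 = 0
y_3 = S_3(0) = a_3 = -4
y_4 = S_3(1) = 4
t_q=3/2 is in segment 0 (τ=3/2); S_0(τ)=2241/2144

y_0=-4 y_1=2 y_2=0 y_3=-4 y_4=4
S(3/2) = 2241/2144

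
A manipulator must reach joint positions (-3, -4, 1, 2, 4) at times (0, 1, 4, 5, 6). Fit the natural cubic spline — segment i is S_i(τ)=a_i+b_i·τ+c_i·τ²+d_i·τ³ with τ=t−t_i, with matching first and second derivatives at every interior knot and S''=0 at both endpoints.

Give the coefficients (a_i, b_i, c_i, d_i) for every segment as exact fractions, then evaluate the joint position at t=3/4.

Δ: Δ0=-1, Δ1=5/3, Δ2=1, Δ3=2
row 1: diag=8, rhs=16; c'=3/8, d'=2
row 2: denom=8−3·3/8=55/8; d'=(-4−3·2)/(55/8)=-16/11
row 3: denom=4−1·8/55=212/55; d'=(6−1·-16/11)/(212/55)=205/106
back: M3=205/106
back: M2=-16/11−8/55·205/106=-92/53
back: M1=2−3/8·-92/53=281/106
M: M0=0, M1=281/106, M2=-92/53, M3=205/106, M4=0
seg 0: a=-3, c=M0/2=0, d=(M1−M0)/(6·1)=281/636, b=Δ0−h0·(2M0+M1)/6=-917/636
seg 1: a=-4, c=M1/2=281/212, d=(M2−M1)/(6·3)=-155/636, b=Δ1−h1·(2M1+M2)/6=-37/318
seg 2: a=1, c=M2/2=-46/53, d=(M3−M2)/(6·1)=389/636, b=Δ2−h2·(2M2+M3)/6=799/636
seg 3: a=2, c=M3/2=205/212, d=(M4−M3)/(6·1)=-205/636, b=Δ3−h3·(2M3+M4)/6=431/318
t_q=3/4 → seg 0, τ=3/4; S=-3+-917/636·τ+0·τ²+281/636·τ³=-52847/13568

  seg 0: a=-3 b=-917/636 c=0 d=281/636
  seg 1: a=-4 b=-37/318 c=281/212 d=-155/636
  seg 2: a=1 b=799/636 c=-46/53 d=389/636
  seg 3: a=2 b=431/318 c=205/212 d=-205/636
S(3/4) = -52847/13568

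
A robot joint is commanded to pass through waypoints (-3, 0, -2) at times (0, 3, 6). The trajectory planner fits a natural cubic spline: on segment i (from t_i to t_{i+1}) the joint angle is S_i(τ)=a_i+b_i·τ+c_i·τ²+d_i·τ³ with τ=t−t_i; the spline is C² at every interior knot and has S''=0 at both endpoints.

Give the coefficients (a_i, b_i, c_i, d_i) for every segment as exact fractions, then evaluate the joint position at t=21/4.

Δ: Δ0=1, Δ1=-2/3
row 1: diag=12, rhs=-10; c'=1/4, d'=-5/6
back: M1=-5/6
M: M0=0, M1=-5/6, M2=0
seg 0: a=-3, c=M0/2=0, d=(M1−M0)/(6·3)=-5/108, b=Δ0−h0·(2M0+M1)/6=17/12
seg 1: a=0, c=M1/2=-5/12, d=(M2−M1)/(6·3)=5/108, b=Δ1−h1·(2M1+M2)/6=1/6
t_q=21/4 → seg 1, τ=9/4; S=0+1/6·τ+-5/12·τ²+5/108·τ³=-309/256

  seg 0: a=-3 b=17/12 c=0 d=-5/108
  seg 1: a=0 b=1/6 c=-5/12 d=5/108
S(21/4) = -309/256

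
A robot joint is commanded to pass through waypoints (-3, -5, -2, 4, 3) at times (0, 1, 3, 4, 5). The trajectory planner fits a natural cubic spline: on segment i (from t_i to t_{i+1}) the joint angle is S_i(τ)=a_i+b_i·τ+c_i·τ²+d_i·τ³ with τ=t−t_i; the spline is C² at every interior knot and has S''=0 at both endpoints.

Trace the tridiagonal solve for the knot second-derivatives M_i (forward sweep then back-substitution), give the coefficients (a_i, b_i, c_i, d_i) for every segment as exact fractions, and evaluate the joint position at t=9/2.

Δ: Δ0=-2, Δ1=3/2, Δ2=6, Δ3=-1
row 1: diag=6, rhs=21; c'=1/3, d'=7/2
row 2: denom=6−2·1/3=16/3; d'=(27−2·7/2)/(16/3)=15/4
row 3: denom=4−1·3/16=61/16; d'=(-42−1·15/4)/(61/16)=-12
back: M3=-12
back: M2=15/4−3/16·-12=6
back: M1=7/2−1/3·6=3/2
M: M0=0, M1=3/2, M2=6, M3=-12, M4=0
seg 0: a=-3, c=M0/2=0, d=(M1−M0)/(6·1)=1/4, b=Δ0−h0·(2M0+M1)/6=-9/4
seg 1: a=-5, c=M1/2=3/4, d=(M2−M1)/(6·2)=3/8, b=Δ1−h1·(2M1+M2)/6=-3/2
seg 2: a=-2, c=M2/2=3, d=(M3−M2)/(6·1)=-3, b=Δ2−h2·(2M2+M3)/6=6
seg 3: a=4, c=M3/2=-6, d=(M4−M3)/(6·1)=2, b=Δ3−h3·(2M3+M4)/6=3
t_q=9/2 → seg 3, τ=1/2; S=4+3·τ+-6·τ²+2·τ³=17/4

  seg 0: a=-3 b=-9/4 c=0 d=1/4
  seg 1: a=-5 b=-3/2 c=3/4 d=3/8
  seg 2: a=-2 b=6 c=3 d=-3
  seg 3: a=4 b=3 c=-6 d=2
S(9/2) = 17/4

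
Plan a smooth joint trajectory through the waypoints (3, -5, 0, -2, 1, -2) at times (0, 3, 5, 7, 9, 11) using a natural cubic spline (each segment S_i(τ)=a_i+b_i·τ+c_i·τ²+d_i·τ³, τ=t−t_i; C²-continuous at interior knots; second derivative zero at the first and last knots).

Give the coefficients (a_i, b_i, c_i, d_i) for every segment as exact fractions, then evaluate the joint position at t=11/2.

Δ: Δ0=-8/3, Δ1=5/2, Δ2=-1, Δ3=3/2, Δ4=-3/2
row 1: diag=10, rhs=31; c'=1/5, d'=31/10
row 2: denom=8−2·1/5=38/5; d'=(-21−2·31/10)/(38/5)=-68/19
row 3: denom=8−2·5/19=142/19; d'=(15−2·-68/19)/(142/19)=421/142
row 4: denom=8−2·19/71=530/71; d'=(-18−2·421/142)/(530/71)=-1699/530
back: M4=-1699/530
back: M3=421/142−19/71·-1699/530=1013/265
back: M2=-68/19−5/19·1013/265=-243/53
back: M1=31/10−1/5·-243/53=2129/530
M: M0=0, M1=2129/530, M2=-243/53, M3=1013/265, M4=-1699/530, M5=0
seg 0: a=3, c=M0/2=0, d=(M1−M0)/(6·3)=2129/9540, b=Δ0−h0·(2M0+M1)/6=-14867/3180
seg 1: a=-5, c=M1/2=2129/1060, d=(M2−M1)/(6·2)=-4559/6360, b=Δ1−h1·(2M1+M2)/6=2147/1590
seg 2: a=0, c=M2/2=-243/106, d=(M3−M2)/(6·2)=557/795, b=Δ2−h2·(2M2+M3)/6=622/795
seg 3: a=-2, c=M3/2=1013/530, d=(M4−M3)/(6·2)=-745/1272, b=Δ3−h3·(2M3+M4)/6=16/795
seg 4: a=1, c=M4/2=-1699/1060, d=(M5−M4)/(6·2)=1699/6360, b=Δ4−h4·(2M4+M5)/6=1013/1590
t_q=11/2 → seg 2, τ=1/2; S=0+622/795·τ+-243/106·τ²+557/795·τ³=-5/53

  seg 0: a=3 b=-14867/3180 c=0 d=2129/9540
  seg 1: a=-5 b=2147/1590 c=2129/1060 d=-4559/6360
  seg 2: a=0 b=622/795 c=-243/106 d=557/795
  seg 3: a=-2 b=16/795 c=1013/530 d=-745/1272
  seg 4: a=1 b=1013/1590 c=-1699/1060 d=1699/6360
S(11/2) = -5/53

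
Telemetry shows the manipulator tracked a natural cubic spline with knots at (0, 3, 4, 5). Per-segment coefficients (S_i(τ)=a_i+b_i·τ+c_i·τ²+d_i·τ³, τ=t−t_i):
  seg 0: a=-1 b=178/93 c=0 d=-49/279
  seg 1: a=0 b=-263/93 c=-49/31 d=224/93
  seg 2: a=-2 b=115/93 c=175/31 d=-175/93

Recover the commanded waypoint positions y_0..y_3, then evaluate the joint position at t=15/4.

y_0 = S_0(0) = a_0 = -1
y_1 = S_1(0) = a_1 = 0
y_2 = S_2(0) = a_2 = -2
y_3 = S_2(1) = 3
t_q=15/4 is in segment 1 (τ=3/4); S_1(τ)=-989/496

y_0=-1 y_1=0 y_2=-2 y_3=3
S(15/4) = -989/496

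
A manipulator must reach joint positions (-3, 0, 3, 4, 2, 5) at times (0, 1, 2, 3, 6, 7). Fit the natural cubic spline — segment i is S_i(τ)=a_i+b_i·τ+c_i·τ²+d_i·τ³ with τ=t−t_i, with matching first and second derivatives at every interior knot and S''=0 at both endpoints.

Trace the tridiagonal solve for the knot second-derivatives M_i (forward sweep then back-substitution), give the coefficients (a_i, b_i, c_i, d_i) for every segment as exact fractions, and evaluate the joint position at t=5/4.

  seg 0: a=-3 b=6880/2379 c=0 d=257/2379
  seg 1: a=0 b=7651/2379 c=257/793 d=-1285/2379
  seg 2: a=3 b=5338/2379 c=-1028/793 d=125/2379
  seg 3: a=4 b=-35/183 c=-903/793 d=2332/7137
  seg 4: a=2 b=4279/2379 c=1429/793 d=-1429/2379
S(5/4) = 3185/3904

Δ: Δ0=3, Δ1=3, Δ2=1, Δ3=-2/3, Δ4=3
row 1: diag=4, rhs=0; c'=1/4, d'=0
row 2: denom=4−1·1/4=15/4; d'=(-12−1·0)/(15/4)=-16/5
row 3: denom=8−1·4/15=116/15; d'=(-10−1·-16/5)/(116/15)=-51/58
row 4: denom=8−3·45/116=793/116; d'=(22−3·-51/58)/(793/116)=2858/793
back: M4=2858/793
back: M3=-51/58−45/116·2858/793=-1806/793
back: M2=-16/5−4/15·-1806/793=-2056/793
back: M1=0−1/4·-2056/793=514/793
M: M0=0, M1=514/793, M2=-2056/793, M3=-1806/793, M4=2858/793, M5=0
seg 0: a=-3, c=M0/2=0, d=(M1−M0)/(6·1)=257/2379, b=Δ0−h0·(2M0+M1)/6=6880/2379
seg 1: a=0, c=M1/2=257/793, d=(M2−M1)/(6·1)=-1285/2379, b=Δ1−h1·(2M1+M2)/6=7651/2379
seg 2: a=3, c=M2/2=-1028/793, d=(M3−M2)/(6·1)=125/2379, b=Δ2−h2·(2M2+M3)/6=5338/2379
seg 3: a=4, c=M3/2=-903/793, d=(M4−M3)/(6·3)=2332/7137, b=Δ3−h3·(2M3+M4)/6=-35/183
seg 4: a=2, c=M4/2=1429/793, d=(M5−M4)/(6·1)=-1429/2379, b=Δ4−h4·(2M4+M5)/6=4279/2379
t_q=5/4 → seg 1, τ=1/4; S=0+7651/2379·τ+257/793·τ²+-1285/2379·τ³=3185/3904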